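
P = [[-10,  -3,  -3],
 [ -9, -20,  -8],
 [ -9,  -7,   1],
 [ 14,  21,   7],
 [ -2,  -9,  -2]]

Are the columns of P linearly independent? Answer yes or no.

yes

Row reduce P to echelon form.
R2 ← R2 − (9/10)·R1: [0, -173/10, -53/10]
R3 ← R3 − (9/10)·R1: [0, -43/10, 37/10]
R4 ← R4 + (7/5)·R1: [0, 84/5, 14/5]
R5 ← R5 − (1/5)·R1: [0, -42/5, -7/5]
R3 ← R3 − (43/173)·R2: [0, 0, 868/173]
R4 ← R4 + (168/173)·R2: [0, 0, -406/173]
R5 ← R5 − (84/173)·R2: [0, 0, 203/173]
R4 ← R4 + (29/62)·R3: [0, 0, 0]
R5 ← R5 − (29/124)·R3: [0, 0, 0]
3 pivots among 3 columns.
Every column is a pivot column, so the columns are linearly independent.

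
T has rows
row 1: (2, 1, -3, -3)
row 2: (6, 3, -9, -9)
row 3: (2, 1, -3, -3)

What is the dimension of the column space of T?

1

Row reduce to echelon form.
R2 ← R2 − (3)·R1: [0, 0, 0, 0]
R3 ← R3 − R1: [0, 0, 0, 0]
Echelon form has 1 nonzero row, so rank(T) = 1.
The column space has dimension equal to the rank: 1.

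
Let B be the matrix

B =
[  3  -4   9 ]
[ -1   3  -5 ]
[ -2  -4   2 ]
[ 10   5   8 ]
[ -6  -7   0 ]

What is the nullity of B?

1

Row reduce to echelon form.
R2 ← R2 + (1/3)·R1: [0, 5/3, -2]
R3 ← R3 + (2/3)·R1: [0, -20/3, 8]
R4 ← R4 − (10/3)·R1: [0, 55/3, -22]
R5 ← R5 + (2)·R1: [0, -15, 18]
R3 ← R3 + (4)·R2: [0, 0, 0]
R4 ← R4 − (11)·R2: [0, 0, 0]
R5 ← R5 + (9)·R2: [0, 0, 0]
2 nonzero rows, so rank(B) = 2.
B has 3 columns; by rank–nullity, nullity = 3 − 2 = 1.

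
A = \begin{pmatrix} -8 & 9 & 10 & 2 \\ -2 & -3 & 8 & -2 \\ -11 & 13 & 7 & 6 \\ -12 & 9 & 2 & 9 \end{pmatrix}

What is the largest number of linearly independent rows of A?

Row reduce to echelon form.
R2 ← R2 − (1/4)·R1: [0, -21/4, 11/2, -5/2]
R3 ← R3 − (11/8)·R1: [0, 5/8, -27/4, 13/4]
R4 ← R4 − (3/2)·R1: [0, -9/2, -13, 6]
R3 ← R3 + (5/42)·R2: [0, 0, -128/21, 62/21]
R4 ← R4 − (6/7)·R2: [0, 0, -124/7, 57/7]
R4 ← R4 − (93/32)·R3: [0, 0, 0, -7/16]
Echelon form has 4 nonzero rows, so rank(A) = 4.
The rank gives the maximum number of linearly independent rows: 4.

4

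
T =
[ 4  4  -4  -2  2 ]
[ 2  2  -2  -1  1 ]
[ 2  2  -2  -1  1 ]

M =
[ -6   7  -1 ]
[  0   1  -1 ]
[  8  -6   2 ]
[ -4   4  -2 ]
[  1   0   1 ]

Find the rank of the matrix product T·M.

First compute TM:
[[-46,  48, -10],
 [-23,  24,  -5],
 [-23,  24,  -5]]
Now row reduce the product.
R2 ← R2 − (1/2)·R1: [0, 0, 0]
R3 ← R3 − (1/2)·R1: [0, 0, 0]
1 nonzero row, so rank(TM) = 1.

1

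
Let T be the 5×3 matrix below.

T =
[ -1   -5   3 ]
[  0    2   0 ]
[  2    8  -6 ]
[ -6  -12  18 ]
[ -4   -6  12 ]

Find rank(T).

2

Row reduce to echelon form.
R3 ← R3 + (2)·R1: [0, -2, 0]
R4 ← R4 − (6)·R1: [0, 18, 0]
R5 ← R5 − (4)·R1: [0, 14, 0]
R3 ← R3 + R2: [0, 0, 0]
R4 ← R4 − (9)·R2: [0, 0, 0]
R5 ← R5 − (7)·R2: [0, 0, 0]
Echelon form has 2 nonzero rows, so rank(T) = 2.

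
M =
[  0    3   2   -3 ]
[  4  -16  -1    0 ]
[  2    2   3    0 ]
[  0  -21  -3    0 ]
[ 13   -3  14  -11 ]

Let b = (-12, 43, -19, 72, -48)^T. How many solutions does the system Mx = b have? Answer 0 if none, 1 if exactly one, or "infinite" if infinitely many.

1

Row reduce the augmented matrix [M | b].
Swap R1 ↔ R2
R3 ← R3 − (1/2)·R1: [0, 10, 7/2, 0, -81/2]
R5 ← R5 − (13/4)·R1: [0, 49, 69/4, -11, -751/4]
R3 ← R3 − (10/3)·R2: [0, 0, -19/6, 10, -1/2]
R4 ← R4 + (7)·R2: [0, 0, 11, -21, -12]
R5 ← R5 − (49/3)·R2: [0, 0, -185/12, 38, 33/4]
R4 ← R4 + (66/19)·R3: [0, 0, 0, 261/19, -261/19]
R5 ← R5 − (185/38)·R3: [0, 0, 0, -203/19, 203/19]
R5 ← R5 + (7/9)·R4: [0, 0, 0, 0, 0]
The echelon form has 4 nonzero rows, and every pivot lies in the first 4 columns, so rank(M) = rank([M|b]) = 4.
The system is consistent.
rank = 4 = number of unknowns, so the solution is unique.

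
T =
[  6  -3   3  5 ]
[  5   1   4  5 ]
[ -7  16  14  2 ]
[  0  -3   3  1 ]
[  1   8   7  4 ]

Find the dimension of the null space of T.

1

Row reduce to echelon form.
R2 ← R2 − (5/6)·R1: [0, 7/2, 3/2, 5/6]
R3 ← R3 + (7/6)·R1: [0, 25/2, 35/2, 47/6]
R5 ← R5 − (1/6)·R1: [0, 17/2, 13/2, 19/6]
R3 ← R3 − (25/7)·R2: [0, 0, 85/7, 34/7]
R4 ← R4 + (6/7)·R2: [0, 0, 30/7, 12/7]
R5 ← R5 − (17/7)·R2: [0, 0, 20/7, 8/7]
R4 ← R4 − (6/17)·R3: [0, 0, 0, 0]
R5 ← R5 − (4/17)·R3: [0, 0, 0, 0]
3 nonzero rows, so rank(T) = 3.
T has 4 columns; by rank–nullity, nullity = 4 − 3 = 1.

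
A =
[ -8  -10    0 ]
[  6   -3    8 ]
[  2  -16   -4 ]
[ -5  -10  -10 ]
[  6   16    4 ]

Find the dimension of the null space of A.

0

Row reduce to echelon form.
R2 ← R2 + (3/4)·R1: [0, -21/2, 8]
R3 ← R3 + (1/4)·R1: [0, -37/2, -4]
R4 ← R4 − (5/8)·R1: [0, -15/4, -10]
R5 ← R5 + (3/4)·R1: [0, 17/2, 4]
R3 ← R3 − (37/21)·R2: [0, 0, -380/21]
R4 ← R4 − (5/14)·R2: [0, 0, -90/7]
R5 ← R5 + (17/21)·R2: [0, 0, 220/21]
R4 ← R4 − (27/38)·R3: [0, 0, 0]
R5 ← R5 + (11/19)·R3: [0, 0, 0]
3 nonzero rows, so rank(A) = 3.
A has 3 columns; by rank–nullity, nullity = 3 − 3 = 0.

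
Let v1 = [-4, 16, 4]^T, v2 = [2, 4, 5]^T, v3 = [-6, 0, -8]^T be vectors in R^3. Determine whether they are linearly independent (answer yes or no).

Form the matrix with these vectors as rows and row reduce.
R2 ← R2 + (1/2)·R1: [0, 12, 7]
R3 ← R3 − (3/2)·R1: [0, -24, -14]
R3 ← R3 + (2)·R2: [0, 0, 0]
2 nonzero rows, so the 3 vectors span a space of dimension 2.
Since 2 < 3, the vectors are linearly dependent.

no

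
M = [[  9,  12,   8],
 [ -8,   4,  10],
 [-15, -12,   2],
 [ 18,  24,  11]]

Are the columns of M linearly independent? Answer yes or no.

Row reduce M to echelon form.
R2 ← R2 + (8/9)·R1: [0, 44/3, 154/9]
R3 ← R3 + (5/3)·R1: [0, 8, 46/3]
R4 ← R4 − (2)·R1: [0, 0, -5]
R3 ← R3 − (6/11)·R2: [0, 0, 6]
R4 ← R4 + (5/6)·R3: [0, 0, 0]
3 pivots among 3 columns.
Every column is a pivot column, so the columns are linearly independent.

yes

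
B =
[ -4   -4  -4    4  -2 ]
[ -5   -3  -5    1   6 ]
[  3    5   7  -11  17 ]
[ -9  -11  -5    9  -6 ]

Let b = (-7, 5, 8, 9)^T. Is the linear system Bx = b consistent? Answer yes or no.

Row reduce the augmented matrix [B | b].
R2 ← R2 − (5/4)·R1: [0, 2, 0, -4, 17/2, 55/4]
R3 ← R3 + (3/4)·R1: [0, 2, 4, -8, 31/2, 11/4]
R4 ← R4 − (9/4)·R1: [0, -2, 4, 0, -3/2, 99/4]
R3 ← R3 − R2: [0, 0, 4, -4, 7, -11]
R4 ← R4 + R2: [0, 0, 4, -4, 7, 77/2]
R4 ← R4 − R3: [0, 0, 0, 0, 0, 99/2]
The echelon form has 4 nonzero rows; the last pivot sits in the augmented column, so rank(B) = 3 but rank([B|b]) = 4.
Since the ranks differ, the system is inconsistent.

no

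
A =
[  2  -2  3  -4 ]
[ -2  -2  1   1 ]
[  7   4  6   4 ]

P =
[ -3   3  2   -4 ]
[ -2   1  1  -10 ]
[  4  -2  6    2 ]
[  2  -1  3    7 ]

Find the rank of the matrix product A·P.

First compute AP:
[[  2,   2,   8, -10],
 [ 16, -11,   3,  37],
 [  3,   9,  66, -28]]
Now row reduce the product.
R2 ← R2 − (8)·R1: [0, -27, -61, 117]
R3 ← R3 − (3/2)·R1: [0, 6, 54, -13]
R3 ← R3 + (2/9)·R2: [0, 0, 364/9, 13]
3 nonzero rows, so rank(AP) = 3.

3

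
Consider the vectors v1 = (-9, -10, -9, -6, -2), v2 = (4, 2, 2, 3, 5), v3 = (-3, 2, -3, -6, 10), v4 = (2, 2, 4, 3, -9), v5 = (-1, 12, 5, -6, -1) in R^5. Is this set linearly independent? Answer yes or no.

no

Form the matrix with these vectors as rows and row reduce.
R2 ← R2 + (4/9)·R1: [0, -22/9, -2, 1/3, 37/9]
R3 ← R3 − (1/3)·R1: [0, 16/3, 0, -4, 32/3]
R4 ← R4 + (2/9)·R1: [0, -2/9, 2, 5/3, -85/9]
R5 ← R5 − (1/9)·R1: [0, 118/9, 6, -16/3, -7/9]
R3 ← R3 + (24/11)·R2: [0, 0, -48/11, -36/11, 216/11]
R4 ← R4 − (1/11)·R2: [0, 0, 24/11, 18/11, -108/11]
R5 ← R5 + (59/11)·R2: [0, 0, -52/11, -39/11, 234/11]
R4 ← R4 + (1/2)·R3: [0, 0, 0, 0, 0]
R5 ← R5 − (13/12)·R3: [0, 0, 0, 0, 0]
3 nonzero rows, so the 5 vectors span a space of dimension 3.
Since 3 < 5, the vectors are linearly dependent.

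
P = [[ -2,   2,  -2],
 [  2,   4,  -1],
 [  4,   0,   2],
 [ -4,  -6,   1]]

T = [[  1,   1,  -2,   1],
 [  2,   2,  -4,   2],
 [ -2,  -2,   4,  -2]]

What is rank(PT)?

1

First compute PT:
[[  6,   6, -12,   6],
 [ 12,  12, -24,  12],
 [  0,   0,   0,   0],
 [-18, -18,  36, -18]]
Now row reduce the product.
R2 ← R2 − (2)·R1: [0, 0, 0, 0]
R4 ← R4 + (3)·R1: [0, 0, 0, 0]
1 nonzero row, so rank(PT) = 1.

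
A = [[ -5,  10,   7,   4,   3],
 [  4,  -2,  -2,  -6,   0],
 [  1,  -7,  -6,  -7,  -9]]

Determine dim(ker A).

2

Row reduce to echelon form.
R2 ← R2 + (4/5)·R1: [0, 6, 18/5, -14/5, 12/5]
R3 ← R3 + (1/5)·R1: [0, -5, -23/5, -31/5, -42/5]
R3 ← R3 + (5/6)·R2: [0, 0, -8/5, -128/15, -32/5]
3 nonzero rows, so rank(A) = 3.
A has 5 columns; by rank–nullity, nullity = 5 − 3 = 2.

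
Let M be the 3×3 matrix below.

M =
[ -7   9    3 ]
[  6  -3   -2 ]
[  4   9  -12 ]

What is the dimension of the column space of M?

3

Row reduce to echelon form.
R2 ← R2 + (6/7)·R1: [0, 33/7, 4/7]
R3 ← R3 + (4/7)·R1: [0, 99/7, -72/7]
R3 ← R3 − (3)·R2: [0, 0, -12]
Echelon form has 3 nonzero rows, so rank(M) = 3.
The column space has dimension equal to the rank: 3.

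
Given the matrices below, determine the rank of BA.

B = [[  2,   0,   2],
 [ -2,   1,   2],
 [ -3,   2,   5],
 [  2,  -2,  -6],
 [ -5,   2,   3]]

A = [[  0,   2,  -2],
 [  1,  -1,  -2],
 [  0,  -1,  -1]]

First compute BA:
[[  0,   2,  -6],
 [  1,  -7,   0],
 [  2, -13,  -3],
 [ -2,  12,   6],
 [  2, -15,   3]]
Now row reduce the product.
Swap R1 ↔ R2
R3 ← R3 − (2)·R1: [0, 1, -3]
R4 ← R4 + (2)·R1: [0, -2, 6]
R5 ← R5 − (2)·R1: [0, -1, 3]
R3 ← R3 − (1/2)·R2: [0, 0, 0]
R4 ← R4 + R2: [0, 0, 0]
R5 ← R5 + (1/2)·R2: [0, 0, 0]
2 nonzero rows, so rank(BA) = 2.

2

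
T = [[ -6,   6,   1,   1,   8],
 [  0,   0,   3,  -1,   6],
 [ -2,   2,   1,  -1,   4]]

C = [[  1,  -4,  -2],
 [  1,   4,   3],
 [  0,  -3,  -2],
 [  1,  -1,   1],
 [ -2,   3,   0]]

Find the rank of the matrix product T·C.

3

First compute TC:
[[-15,  68,  29],
 [-13,  10,  -7],
 [ -9,  26,   7]]
Now row reduce the product.
R2 ← R2 − (13/15)·R1: [0, -734/15, -482/15]
R3 ← R3 − (3/5)·R1: [0, -74/5, -52/5]
R3 ← R3 − (111/367)·R2: [0, 0, -250/367]
3 nonzero rows, so rank(TC) = 3.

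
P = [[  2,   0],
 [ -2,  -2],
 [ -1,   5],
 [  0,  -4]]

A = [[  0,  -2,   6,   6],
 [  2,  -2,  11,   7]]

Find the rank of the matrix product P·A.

2

First compute PA:
[[  0,  -4,  12,  12],
 [ -4,   8, -34, -26],
 [ 10,  -8,  49,  29],
 [ -8,   8, -44, -28]]
Now row reduce the product.
Swap R1 ↔ R2
R3 ← R3 + (5/2)·R1: [0, 12, -36, -36]
R4 ← R4 − (2)·R1: [0, -8, 24, 24]
R3 ← R3 + (3)·R2: [0, 0, 0, 0]
R4 ← R4 − (2)·R2: [0, 0, 0, 0]
2 nonzero rows, so rank(PA) = 2.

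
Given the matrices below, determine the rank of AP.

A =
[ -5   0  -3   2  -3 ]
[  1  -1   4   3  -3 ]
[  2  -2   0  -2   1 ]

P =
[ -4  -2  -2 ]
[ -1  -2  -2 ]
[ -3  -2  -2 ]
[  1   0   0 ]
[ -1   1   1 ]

2

First compute AP:
[[ 34,  13,  13],
 [ -9, -11, -11],
 [ -9,   1,   1]]
Now row reduce the product.
R2 ← R2 + (9/34)·R1: [0, -257/34, -257/34]
R3 ← R3 + (9/34)·R1: [0, 151/34, 151/34]
R3 ← R3 + (151/257)·R2: [0, 0, 0]
2 nonzero rows, so rank(AP) = 2.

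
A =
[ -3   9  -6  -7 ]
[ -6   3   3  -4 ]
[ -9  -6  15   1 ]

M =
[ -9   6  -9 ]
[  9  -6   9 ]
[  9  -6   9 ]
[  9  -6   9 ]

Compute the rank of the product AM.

1

First compute AM:
[[ -9,   6,  -9],
 [ 72, -48,  72],
 [171, -114, 171]]
Now row reduce the product.
R2 ← R2 + (8)·R1: [0, 0, 0]
R3 ← R3 + (19)·R1: [0, 0, 0]
1 nonzero row, so rank(AM) = 1.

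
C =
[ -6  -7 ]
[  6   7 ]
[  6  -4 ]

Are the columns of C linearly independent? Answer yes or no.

Row reduce C to echelon form.
R2 ← R2 + R1: [0, 0]
R3 ← R3 + R1: [0, -11]
Swap R2 ↔ R3
2 pivots among 2 columns.
Every column is a pivot column, so the columns are linearly independent.

yes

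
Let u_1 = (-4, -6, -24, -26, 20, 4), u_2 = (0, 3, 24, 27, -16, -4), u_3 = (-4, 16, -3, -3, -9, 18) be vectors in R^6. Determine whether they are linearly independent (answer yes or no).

yes

Form the matrix with these vectors as rows and row reduce.
R3 ← R3 − R1: [0, 22, 21, 23, -29, 14]
R3 ← R3 − (22/3)·R2: [0, 0, -155, -175, 265/3, 130/3]
3 nonzero rows, so the 3 vectors span a space of dimension 3.
Since 3 = 3, the vectors are linearly independent.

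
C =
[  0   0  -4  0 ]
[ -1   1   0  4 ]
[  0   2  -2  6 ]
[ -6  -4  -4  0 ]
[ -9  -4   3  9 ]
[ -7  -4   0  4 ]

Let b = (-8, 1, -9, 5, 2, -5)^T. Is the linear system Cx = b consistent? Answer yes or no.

Row reduce the augmented matrix [C | b].
Swap R1 ↔ R2
R4 ← R4 − (6)·R1: [0, -10, -4, -24, -1]
R5 ← R5 − (9)·R1: [0, -13, 3, -27, -7]
R6 ← R6 − (7)·R1: [0, -11, 0, -24, -12]
Swap R2 ↔ R3
R4 ← R4 + (5)·R2: [0, 0, -14, 6, -46]
R5 ← R5 + (13/2)·R2: [0, 0, -10, 12, -131/2]
R6 ← R6 + (11/2)·R2: [0, 0, -11, 9, -123/2]
R4 ← R4 − (7/2)·R3: [0, 0, 0, 6, -18]
R5 ← R5 − (5/2)·R3: [0, 0, 0, 12, -91/2]
R6 ← R6 − (11/4)·R3: [0, 0, 0, 9, -79/2]
R5 ← R5 − (2)·R4: [0, 0, 0, 0, -19/2]
R6 ← R6 − (3/2)·R4: [0, 0, 0, 0, -25/2]
R6 ← R6 − (25/19)·R5: [0, 0, 0, 0, 0]
The echelon form has 5 nonzero rows; the last pivot sits in the augmented column, so rank(C) = 4 but rank([C|b]) = 5.
Since the ranks differ, the system is inconsistent.

no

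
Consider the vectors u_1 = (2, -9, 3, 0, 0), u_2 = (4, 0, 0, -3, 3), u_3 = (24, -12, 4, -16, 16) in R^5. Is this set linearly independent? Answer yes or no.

Form the matrix with these vectors as rows and row reduce.
R2 ← R2 − (2)·R1: [0, 18, -6, -3, 3]
R3 ← R3 − (12)·R1: [0, 96, -32, -16, 16]
R3 ← R3 − (16/3)·R2: [0, 0, 0, 0, 0]
2 nonzero rows, so the 3 vectors span a space of dimension 2.
Since 2 < 3, the vectors are linearly dependent.

no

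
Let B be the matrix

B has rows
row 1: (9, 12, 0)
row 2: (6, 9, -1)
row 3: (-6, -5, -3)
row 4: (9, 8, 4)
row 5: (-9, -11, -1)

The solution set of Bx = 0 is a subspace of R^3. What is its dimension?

Row reduce to echelon form.
R2 ← R2 − (2/3)·R1: [0, 1, -1]
R3 ← R3 + (2/3)·R1: [0, 3, -3]
R4 ← R4 − R1: [0, -4, 4]
R5 ← R5 + R1: [0, 1, -1]
R3 ← R3 − (3)·R2: [0, 0, 0]
R4 ← R4 + (4)·R2: [0, 0, 0]
R5 ← R5 − R2: [0, 0, 0]
2 nonzero rows, so rank(B) = 2.
B has 3 columns; by rank–nullity, nullity = 3 − 2 = 1.

1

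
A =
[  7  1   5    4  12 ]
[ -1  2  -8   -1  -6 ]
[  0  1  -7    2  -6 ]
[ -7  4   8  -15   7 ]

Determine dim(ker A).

1

Row reduce to echelon form.
R2 ← R2 + (1/7)·R1: [0, 15/7, -51/7, -3/7, -30/7]
R4 ← R4 + R1: [0, 5, 13, -11, 19]
R3 ← R3 − (7/15)·R2: [0, 0, -18/5, 11/5, -4]
R4 ← R4 − (7/3)·R2: [0, 0, 30, -10, 29]
R4 ← R4 + (25/3)·R3: [0, 0, 0, 25/3, -13/3]
4 nonzero rows, so rank(A) = 4.
A has 5 columns; by rank–nullity, nullity = 5 − 4 = 1.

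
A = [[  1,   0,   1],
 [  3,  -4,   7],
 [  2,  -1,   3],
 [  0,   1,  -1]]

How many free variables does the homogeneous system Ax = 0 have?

1

Row reduce to echelon form.
R2 ← R2 − (3)·R1: [0, -4, 4]
R3 ← R3 − (2)·R1: [0, -1, 1]
R3 ← R3 − (1/4)·R2: [0, 0, 0]
R4 ← R4 + (1/4)·R2: [0, 0, 0]
2 nonzero rows, so rank(A) = 2.
A has 3 columns; by rank–nullity, nullity = 3 − 2 = 1.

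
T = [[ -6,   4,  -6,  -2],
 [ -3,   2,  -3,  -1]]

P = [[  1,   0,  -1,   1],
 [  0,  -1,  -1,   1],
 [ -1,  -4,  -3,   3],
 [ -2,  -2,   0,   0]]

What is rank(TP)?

First compute TP:
[[  4,  24,  20, -20],
 [  2,  12,  10, -10]]
Now row reduce the product.
R2 ← R2 − (1/2)·R1: [0, 0, 0, 0]
1 nonzero row, so rank(TP) = 1.

1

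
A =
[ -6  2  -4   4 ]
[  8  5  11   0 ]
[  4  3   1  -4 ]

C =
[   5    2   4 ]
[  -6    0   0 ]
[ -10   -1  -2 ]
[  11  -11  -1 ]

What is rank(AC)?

First compute AC:
[[ 42, -52, -20],
 [-100,   5,  10],
 [-52,  51,  18]]
Now row reduce the product.
R2 ← R2 + (50/21)·R1: [0, -2495/21, -790/21]
R3 ← R3 + (26/21)·R1: [0, -281/21, -142/21]
R3 ← R3 − (281/2495)·R2: [0, 0, -1260/499]
3 nonzero rows, so rank(AC) = 3.

3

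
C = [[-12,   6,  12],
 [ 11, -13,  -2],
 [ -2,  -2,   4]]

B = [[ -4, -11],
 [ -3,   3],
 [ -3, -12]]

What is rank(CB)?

First compute CB:
[[ -6,   6],
 [  1, -136],
 [  2, -32]]
Now row reduce the product.
R2 ← R2 + (1/6)·R1: [0, -135]
R3 ← R3 + (1/3)·R1: [0, -30]
R3 ← R3 − (2/9)·R2: [0, 0]
2 nonzero rows, so rank(CB) = 2.

2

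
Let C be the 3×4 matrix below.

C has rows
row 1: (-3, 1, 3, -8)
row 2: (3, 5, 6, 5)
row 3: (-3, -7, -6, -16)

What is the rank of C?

Row reduce to echelon form.
R2 ← R2 + R1: [0, 6, 9, -3]
R3 ← R3 − R1: [0, -8, -9, -8]
R3 ← R3 + (4/3)·R2: [0, 0, 3, -12]
Echelon form has 3 nonzero rows, so rank(C) = 3.

3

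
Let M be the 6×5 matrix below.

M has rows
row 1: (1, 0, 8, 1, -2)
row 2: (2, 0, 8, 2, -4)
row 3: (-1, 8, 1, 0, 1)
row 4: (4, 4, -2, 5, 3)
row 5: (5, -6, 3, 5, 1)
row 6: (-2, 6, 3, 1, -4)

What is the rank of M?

5

Row reduce to echelon form.
R2 ← R2 − (2)·R1: [0, 0, -8, 0, 0]
R3 ← R3 + R1: [0, 8, 9, 1, -1]
R4 ← R4 − (4)·R1: [0, 4, -34, 1, 11]
R5 ← R5 − (5)·R1: [0, -6, -37, 0, 11]
R6 ← R6 + (2)·R1: [0, 6, 19, 3, -8]
Swap R2 ↔ R3
R4 ← R4 − (1/2)·R2: [0, 0, -77/2, 1/2, 23/2]
R5 ← R5 + (3/4)·R2: [0, 0, -121/4, 3/4, 41/4]
R6 ← R6 − (3/4)·R2: [0, 0, 49/4, 9/4, -29/4]
R4 ← R4 − (77/16)·R3: [0, 0, 0, 1/2, 23/2]
R5 ← R5 − (121/32)·R3: [0, 0, 0, 3/4, 41/4]
R6 ← R6 + (49/32)·R3: [0, 0, 0, 9/4, -29/4]
R5 ← R5 − (3/2)·R4: [0, 0, 0, 0, -7]
R6 ← R6 − (9/2)·R4: [0, 0, 0, 0, -59]
R6 ← R6 − (59/7)·R5: [0, 0, 0, 0, 0]
Echelon form has 5 nonzero rows, so rank(M) = 5.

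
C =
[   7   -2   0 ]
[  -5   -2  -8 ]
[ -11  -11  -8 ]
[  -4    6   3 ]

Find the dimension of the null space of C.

Row reduce to echelon form.
R2 ← R2 + (5/7)·R1: [0, -24/7, -8]
R3 ← R3 + (11/7)·R1: [0, -99/7, -8]
R4 ← R4 + (4/7)·R1: [0, 34/7, 3]
R3 ← R3 − (33/8)·R2: [0, 0, 25]
R4 ← R4 + (17/12)·R2: [0, 0, -25/3]
R4 ← R4 + (1/3)·R3: [0, 0, 0]
3 nonzero rows, so rank(C) = 3.
C has 3 columns; by rank–nullity, nullity = 3 − 3 = 0.

0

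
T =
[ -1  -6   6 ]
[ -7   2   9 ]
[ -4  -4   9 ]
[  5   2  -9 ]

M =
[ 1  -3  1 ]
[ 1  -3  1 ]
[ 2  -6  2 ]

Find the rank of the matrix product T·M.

1

First compute TM:
[[  5, -15,   5],
 [ 13, -39,  13],
 [ 10, -30,  10],
 [-11,  33, -11]]
Now row reduce the product.
R2 ← R2 − (13/5)·R1: [0, 0, 0]
R3 ← R3 − (2)·R1: [0, 0, 0]
R4 ← R4 + (11/5)·R1: [0, 0, 0]
1 nonzero row, so rank(TM) = 1.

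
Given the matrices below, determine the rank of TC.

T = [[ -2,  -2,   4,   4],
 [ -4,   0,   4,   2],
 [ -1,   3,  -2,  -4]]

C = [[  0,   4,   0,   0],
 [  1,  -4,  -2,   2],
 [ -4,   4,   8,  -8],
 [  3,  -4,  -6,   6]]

First compute TC:
[[ -6,   0,  12, -12],
 [-10,  -8,  20, -20],
 [ -1,  -8,   2,  -2]]
Now row reduce the product.
R2 ← R2 − (5/3)·R1: [0, -8, 0, 0]
R3 ← R3 − (1/6)·R1: [0, -8, 0, 0]
R3 ← R3 − R2: [0, 0, 0, 0]
2 nonzero rows, so rank(TC) = 2.

2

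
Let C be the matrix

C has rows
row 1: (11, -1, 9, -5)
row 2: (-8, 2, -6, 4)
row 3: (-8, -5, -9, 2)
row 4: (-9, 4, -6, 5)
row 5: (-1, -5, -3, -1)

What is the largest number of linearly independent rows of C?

2

Row reduce to echelon form.
R2 ← R2 + (8/11)·R1: [0, 14/11, 6/11, 4/11]
R3 ← R3 + (8/11)·R1: [0, -63/11, -27/11, -18/11]
R4 ← R4 + (9/11)·R1: [0, 35/11, 15/11, 10/11]
R5 ← R5 + (1/11)·R1: [0, -56/11, -24/11, -16/11]
R3 ← R3 + (9/2)·R2: [0, 0, 0, 0]
R4 ← R4 − (5/2)·R2: [0, 0, 0, 0]
R5 ← R5 + (4)·R2: [0, 0, 0, 0]
Echelon form has 2 nonzero rows, so rank(C) = 2.
The rank gives the maximum number of linearly independent rows: 2.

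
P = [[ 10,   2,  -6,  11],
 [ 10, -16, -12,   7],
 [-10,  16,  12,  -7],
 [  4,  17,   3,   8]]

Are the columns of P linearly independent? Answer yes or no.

Row reduce P to echelon form.
R2 ← R2 − R1: [0, -18, -6, -4]
R3 ← R3 + R1: [0, 18, 6, 4]
R4 ← R4 − (2/5)·R1: [0, 81/5, 27/5, 18/5]
R3 ← R3 + R2: [0, 0, 0, 0]
R4 ← R4 + (9/10)·R2: [0, 0, 0, 0]
2 pivots among 4 columns.
Only 2 < 4 pivot columns, so the columns are linearly dependent.

no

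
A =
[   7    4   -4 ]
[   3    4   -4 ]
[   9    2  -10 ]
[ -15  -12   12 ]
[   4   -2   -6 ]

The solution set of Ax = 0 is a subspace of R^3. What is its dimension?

0

Row reduce to echelon form.
R2 ← R2 − (3/7)·R1: [0, 16/7, -16/7]
R3 ← R3 − (9/7)·R1: [0, -22/7, -34/7]
R4 ← R4 + (15/7)·R1: [0, -24/7, 24/7]
R5 ← R5 − (4/7)·R1: [0, -30/7, -26/7]
R3 ← R3 + (11/8)·R2: [0, 0, -8]
R4 ← R4 + (3/2)·R2: [0, 0, 0]
R5 ← R5 + (15/8)·R2: [0, 0, -8]
R5 ← R5 − R3: [0, 0, 0]
3 nonzero rows, so rank(A) = 3.
A has 3 columns; by rank–nullity, nullity = 3 − 3 = 0.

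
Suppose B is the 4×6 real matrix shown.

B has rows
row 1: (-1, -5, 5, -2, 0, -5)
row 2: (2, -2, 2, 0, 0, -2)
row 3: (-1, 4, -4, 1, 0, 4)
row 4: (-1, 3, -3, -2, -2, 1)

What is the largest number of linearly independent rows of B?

Row reduce to echelon form.
R2 ← R2 + (2)·R1: [0, -12, 12, -4, 0, -12]
R3 ← R3 − R1: [0, 9, -9, 3, 0, 9]
R4 ← R4 − R1: [0, 8, -8, 0, -2, 6]
R3 ← R3 + (3/4)·R2: [0, 0, 0, 0, 0, 0]
R4 ← R4 + (2/3)·R2: [0, 0, 0, -8/3, -2, -2]
Swap R3 ↔ R4
Echelon form has 3 nonzero rows, so rank(B) = 3.
The rank gives the maximum number of linearly independent rows: 3.

3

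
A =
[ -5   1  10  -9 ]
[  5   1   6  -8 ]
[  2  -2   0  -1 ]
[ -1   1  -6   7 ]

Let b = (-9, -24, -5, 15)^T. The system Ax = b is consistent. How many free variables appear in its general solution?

1

Row reduce the augmented matrix [A | b].
R2 ← R2 + R1: [0, 2, 16, -17, -33]
R3 ← R3 + (2/5)·R1: [0, -8/5, 4, -23/5, -43/5]
R4 ← R4 − (1/5)·R1: [0, 4/5, -8, 44/5, 84/5]
R3 ← R3 + (4/5)·R2: [0, 0, 84/5, -91/5, -35]
R4 ← R4 − (2/5)·R2: [0, 0, -72/5, 78/5, 30]
R4 ← R4 + (6/7)·R3: [0, 0, 0, 0, 0]
The echelon form has 3 nonzero rows, and every pivot lies in the first 4 columns, so rank(A) = rank([A|b]) = 3.
The system is consistent.
Free variables = (unknowns) − (rank) = 4 − 3 = 1.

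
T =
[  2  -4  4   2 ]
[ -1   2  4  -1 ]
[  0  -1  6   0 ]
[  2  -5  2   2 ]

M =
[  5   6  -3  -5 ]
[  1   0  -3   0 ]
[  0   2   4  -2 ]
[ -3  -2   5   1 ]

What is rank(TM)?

First compute TM:
[[  0,  16,  32, -16],
 [  0,   4,   8,  -4],
 [ -1,  12,  27, -12],
 [ -1,  12,  27, -12]]
Now row reduce the product.
Swap R1 ↔ R3
R4 ← R4 − R1: [0, 0, 0, 0]
R3 ← R3 − (4)·R2: [0, 0, 0, 0]
2 nonzero rows, so rank(TM) = 2.

2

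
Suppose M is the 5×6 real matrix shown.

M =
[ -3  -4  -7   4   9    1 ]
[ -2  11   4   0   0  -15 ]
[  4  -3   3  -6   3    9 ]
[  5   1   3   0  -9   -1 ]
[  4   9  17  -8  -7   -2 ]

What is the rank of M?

Row reduce to echelon form.
R2 ← R2 − (2/3)·R1: [0, 41/3, 26/3, -8/3, -6, -47/3]
R3 ← R3 + (4/3)·R1: [0, -25/3, -19/3, -2/3, 15, 31/3]
R4 ← R4 + (5/3)·R1: [0, -17/3, -26/3, 20/3, 6, 2/3]
R5 ← R5 + (4/3)·R1: [0, 11/3, 23/3, -8/3, 5, -2/3]
R3 ← R3 + (25/41)·R2: [0, 0, -43/41, -94/41, 465/41, 32/41]
R4 ← R4 + (17/41)·R2: [0, 0, -208/41, 228/41, 144/41, -239/41]
R5 ← R5 − (11/41)·R2: [0, 0, 219/41, -80/41, 271/41, 145/41]
R4 ← R4 − (208/43)·R3: [0, 0, 0, 716/43, -2208/43, -413/43]
R5 ← R5 + (219/43)·R3: [0, 0, 0, -586/43, 2768/43, 323/43]
R5 ← R5 + (293/358)·R4: [0, 0, 0, 0, 4000/179, -125/358]
Echelon form has 5 nonzero rows, so rank(M) = 5.

5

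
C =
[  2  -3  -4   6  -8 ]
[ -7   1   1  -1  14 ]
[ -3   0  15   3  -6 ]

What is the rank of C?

Row reduce to echelon form.
R2 ← R2 + (7/2)·R1: [0, -19/2, -13, 20, -14]
R3 ← R3 + (3/2)·R1: [0, -9/2, 9, 12, -18]
R3 ← R3 − (9/19)·R2: [0, 0, 288/19, 48/19, -216/19]
Echelon form has 3 nonzero rows, so rank(C) = 3.

3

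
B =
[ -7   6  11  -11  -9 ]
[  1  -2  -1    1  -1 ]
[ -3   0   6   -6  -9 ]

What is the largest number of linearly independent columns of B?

2

Row reduce to echelon form.
R2 ← R2 + (1/7)·R1: [0, -8/7, 4/7, -4/7, -16/7]
R3 ← R3 − (3/7)·R1: [0, -18/7, 9/7, -9/7, -36/7]
R3 ← R3 − (9/4)·R2: [0, 0, 0, 0, 0]
Echelon form has 2 nonzero rows, so rank(B) = 2.
The rank gives the maximum number of linearly independent columns: 2.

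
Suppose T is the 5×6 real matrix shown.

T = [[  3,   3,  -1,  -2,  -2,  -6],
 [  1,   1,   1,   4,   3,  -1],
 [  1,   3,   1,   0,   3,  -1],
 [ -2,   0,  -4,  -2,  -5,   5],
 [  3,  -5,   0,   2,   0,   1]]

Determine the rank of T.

Row reduce to echelon form.
R2 ← R2 − (1/3)·R1: [0, 0, 4/3, 14/3, 11/3, 1]
R3 ← R3 − (1/3)·R1: [0, 2, 4/3, 2/3, 11/3, 1]
R4 ← R4 + (2/3)·R1: [0, 2, -14/3, -10/3, -19/3, 1]
R5 ← R5 − R1: [0, -8, 1, 4, 2, 7]
Swap R2 ↔ R3
R4 ← R4 − R2: [0, 0, -6, -4, -10, 0]
R5 ← R5 + (4)·R2: [0, 0, 19/3, 20/3, 50/3, 11]
R4 ← R4 + (9/2)·R3: [0, 0, 0, 17, 13/2, 9/2]
R5 ← R5 − (19/4)·R3: [0, 0, 0, -31/2, -3/4, 25/4]
R5 ← R5 + (31/34)·R4: [0, 0, 0, 0, 88/17, 176/17]
Echelon form has 5 nonzero rows, so rank(T) = 5.

5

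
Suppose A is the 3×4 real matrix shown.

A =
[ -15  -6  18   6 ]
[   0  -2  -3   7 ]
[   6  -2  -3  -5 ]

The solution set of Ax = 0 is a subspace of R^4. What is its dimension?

Row reduce to echelon form.
R3 ← R3 + (2/5)·R1: [0, -22/5, 21/5, -13/5]
R3 ← R3 − (11/5)·R2: [0, 0, 54/5, -18]
3 nonzero rows, so rank(A) = 3.
A has 4 columns; by rank–nullity, nullity = 4 − 3 = 1.

1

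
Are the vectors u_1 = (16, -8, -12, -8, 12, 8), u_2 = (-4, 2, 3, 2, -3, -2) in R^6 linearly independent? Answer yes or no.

Form the matrix with these vectors as rows and row reduce.
R2 ← R2 + (1/4)·R1: [0, 0, 0, 0, 0, 0]
1 nonzero row, so the 2 vectors span a space of dimension 1.
Since 1 < 2, the vectors are linearly dependent.

no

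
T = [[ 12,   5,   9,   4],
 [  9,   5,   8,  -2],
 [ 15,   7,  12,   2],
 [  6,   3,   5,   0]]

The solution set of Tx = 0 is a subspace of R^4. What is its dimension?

2

Row reduce to echelon form.
R2 ← R2 − (3/4)·R1: [0, 5/4, 5/4, -5]
R3 ← R3 − (5/4)·R1: [0, 3/4, 3/4, -3]
R4 ← R4 − (1/2)·R1: [0, 1/2, 1/2, -2]
R3 ← R3 − (3/5)·R2: [0, 0, 0, 0]
R4 ← R4 − (2/5)·R2: [0, 0, 0, 0]
2 nonzero rows, so rank(T) = 2.
T has 4 columns; by rank–nullity, nullity = 4 − 2 = 2.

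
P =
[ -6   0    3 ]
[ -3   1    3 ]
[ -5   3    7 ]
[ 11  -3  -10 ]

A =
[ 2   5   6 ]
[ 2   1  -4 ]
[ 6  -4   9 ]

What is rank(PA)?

2

First compute PA:
[[  6, -42,  -9],
 [ 14, -26,   5],
 [ 38, -50,  21],
 [-44,  92, -12]]
Now row reduce the product.
R2 ← R2 − (7/3)·R1: [0, 72, 26]
R3 ← R3 − (19/3)·R1: [0, 216, 78]
R4 ← R4 + (22/3)·R1: [0, -216, -78]
R3 ← R3 − (3)·R2: [0, 0, 0]
R4 ← R4 + (3)·R2: [0, 0, 0]
2 nonzero rows, so rank(PA) = 2.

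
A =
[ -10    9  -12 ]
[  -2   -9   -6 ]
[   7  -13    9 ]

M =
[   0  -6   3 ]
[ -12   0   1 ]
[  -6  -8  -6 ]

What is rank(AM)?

3

First compute AM:
[[-36, 156,  51],
 [144,  60,  21],
 [102, -114, -46]]
Now row reduce the product.
R2 ← R2 + (4)·R1: [0, 684, 225]
R3 ← R3 + (17/6)·R1: [0, 328, 197/2]
R3 ← R3 − (82/171)·R2: [0, 0, -357/38]
3 nonzero rows, so rank(AM) = 3.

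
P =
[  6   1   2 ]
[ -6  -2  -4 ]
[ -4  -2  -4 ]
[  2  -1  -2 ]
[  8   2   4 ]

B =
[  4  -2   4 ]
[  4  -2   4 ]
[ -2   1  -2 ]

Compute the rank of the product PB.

1

First compute PB:
[[ 24, -12,  24],
 [-24,  12, -24],
 [-16,   8, -16],
 [  8,  -4,   8],
 [ 32, -16,  32]]
Now row reduce the product.
R2 ← R2 + R1: [0, 0, 0]
R3 ← R3 + (2/3)·R1: [0, 0, 0]
R4 ← R4 − (1/3)·R1: [0, 0, 0]
R5 ← R5 − (4/3)·R1: [0, 0, 0]
1 nonzero row, so rank(PB) = 1.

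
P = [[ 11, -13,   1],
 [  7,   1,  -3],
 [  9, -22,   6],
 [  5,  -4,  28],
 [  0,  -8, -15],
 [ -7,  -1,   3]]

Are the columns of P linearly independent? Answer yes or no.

yes

Row reduce P to echelon form.
R2 ← R2 − (7/11)·R1: [0, 102/11, -40/11]
R3 ← R3 − (9/11)·R1: [0, -125/11, 57/11]
R4 ← R4 − (5/11)·R1: [0, 21/11, 303/11]
R6 ← R6 + (7/11)·R1: [0, -102/11, 40/11]
R3 ← R3 + (125/102)·R2: [0, 0, 37/51]
R4 ← R4 − (7/34)·R2: [0, 0, 481/17]
R5 ← R5 + (44/51)·R2: [0, 0, -925/51]
R6 ← R6 + R2: [0, 0, 0]
R4 ← R4 − (39)·R3: [0, 0, 0]
R5 ← R5 + (25)·R3: [0, 0, 0]
3 pivots among 3 columns.
Every column is a pivot column, so the columns are linearly independent.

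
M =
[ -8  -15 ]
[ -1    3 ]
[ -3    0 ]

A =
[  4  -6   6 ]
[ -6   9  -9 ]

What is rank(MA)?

First compute MA:
[[ 58, -87,  87],
 [-22,  33, -33],
 [-12,  18, -18]]
Now row reduce the product.
R2 ← R2 + (11/29)·R1: [0, 0, 0]
R3 ← R3 + (6/29)·R1: [0, 0, 0]
1 nonzero row, so rank(MA) = 1.

1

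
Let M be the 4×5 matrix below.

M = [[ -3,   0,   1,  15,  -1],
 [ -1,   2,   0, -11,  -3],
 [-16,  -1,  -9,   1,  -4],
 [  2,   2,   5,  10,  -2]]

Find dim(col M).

3

Row reduce to echelon form.
R2 ← R2 − (1/3)·R1: [0, 2, -1/3, -16, -8/3]
R3 ← R3 − (16/3)·R1: [0, -1, -43/3, -79, 4/3]
R4 ← R4 + (2/3)·R1: [0, 2, 17/3, 20, -8/3]
R3 ← R3 + (1/2)·R2: [0, 0, -29/2, -87, 0]
R4 ← R4 − R2: [0, 0, 6, 36, 0]
R4 ← R4 + (12/29)·R3: [0, 0, 0, 0, 0]
Echelon form has 3 nonzero rows, so rank(M) = 3.
The column space has dimension equal to the rank: 3.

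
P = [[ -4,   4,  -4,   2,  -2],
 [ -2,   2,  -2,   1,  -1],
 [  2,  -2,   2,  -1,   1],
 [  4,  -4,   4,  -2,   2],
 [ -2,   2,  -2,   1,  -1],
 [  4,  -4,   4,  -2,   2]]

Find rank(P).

1

Row reduce to echelon form.
R2 ← R2 − (1/2)·R1: [0, 0, 0, 0, 0]
R3 ← R3 + (1/2)·R1: [0, 0, 0, 0, 0]
R4 ← R4 + R1: [0, 0, 0, 0, 0]
R5 ← R5 − (1/2)·R1: [0, 0, 0, 0, 0]
R6 ← R6 + R1: [0, 0, 0, 0, 0]
Echelon form has 1 nonzero row, so rank(P) = 1.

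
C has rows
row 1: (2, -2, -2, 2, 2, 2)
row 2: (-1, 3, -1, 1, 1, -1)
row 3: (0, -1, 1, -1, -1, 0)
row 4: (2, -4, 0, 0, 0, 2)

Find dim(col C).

2

Row reduce to echelon form.
R2 ← R2 + (1/2)·R1: [0, 2, -2, 2, 2, 0]
R4 ← R4 − R1: [0, -2, 2, -2, -2, 0]
R3 ← R3 + (1/2)·R2: [0, 0, 0, 0, 0, 0]
R4 ← R4 + R2: [0, 0, 0, 0, 0, 0]
Echelon form has 2 nonzero rows, so rank(C) = 2.
The column space has dimension equal to the rank: 2.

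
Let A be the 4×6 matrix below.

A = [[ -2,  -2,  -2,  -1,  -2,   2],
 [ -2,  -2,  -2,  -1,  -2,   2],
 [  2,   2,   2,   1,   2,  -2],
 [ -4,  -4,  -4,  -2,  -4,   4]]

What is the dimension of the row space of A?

1

Row reduce to echelon form.
R2 ← R2 − R1: [0, 0, 0, 0, 0, 0]
R3 ← R3 + R1: [0, 0, 0, 0, 0, 0]
R4 ← R4 − (2)·R1: [0, 0, 0, 0, 0, 0]
Echelon form has 1 nonzero row, so rank(A) = 1.
The row space has dimension equal to the rank: 1.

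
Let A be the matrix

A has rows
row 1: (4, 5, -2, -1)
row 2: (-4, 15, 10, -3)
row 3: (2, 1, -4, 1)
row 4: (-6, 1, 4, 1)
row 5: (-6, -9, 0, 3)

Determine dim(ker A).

1

Row reduce to echelon form.
R2 ← R2 + R1: [0, 20, 8, -4]
R3 ← R3 − (1/2)·R1: [0, -3/2, -3, 3/2]
R4 ← R4 + (3/2)·R1: [0, 17/2, 1, -1/2]
R5 ← R5 + (3/2)·R1: [0, -3/2, -3, 3/2]
R3 ← R3 + (3/40)·R2: [0, 0, -12/5, 6/5]
R4 ← R4 − (17/40)·R2: [0, 0, -12/5, 6/5]
R5 ← R5 + (3/40)·R2: [0, 0, -12/5, 6/5]
R4 ← R4 − R3: [0, 0, 0, 0]
R5 ← R5 − R3: [0, 0, 0, 0]
3 nonzero rows, so rank(A) = 3.
A has 4 columns; by rank–nullity, nullity = 4 − 3 = 1.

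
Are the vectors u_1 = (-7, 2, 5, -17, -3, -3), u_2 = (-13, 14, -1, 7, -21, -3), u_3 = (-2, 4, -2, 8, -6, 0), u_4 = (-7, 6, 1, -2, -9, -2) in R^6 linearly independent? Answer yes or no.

no

Form the matrix with these vectors as rows and row reduce.
R2 ← R2 − (13/7)·R1: [0, 72/7, -72/7, 270/7, -108/7, 18/7]
R3 ← R3 − (2/7)·R1: [0, 24/7, -24/7, 90/7, -36/7, 6/7]
R4 ← R4 − R1: [0, 4, -4, 15, -6, 1]
R3 ← R3 − (1/3)·R2: [0, 0, 0, 0, 0, 0]
R4 ← R4 − (7/18)·R2: [0, 0, 0, 0, 0, 0]
2 nonzero rows, so the 4 vectors span a space of dimension 2.
Since 2 < 4, the vectors are linearly dependent.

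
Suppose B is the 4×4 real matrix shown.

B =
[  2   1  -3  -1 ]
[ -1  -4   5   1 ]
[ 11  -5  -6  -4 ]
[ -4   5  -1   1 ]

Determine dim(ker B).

2

Row reduce to echelon form.
R2 ← R2 + (1/2)·R1: [0, -7/2, 7/2, 1/2]
R3 ← R3 − (11/2)·R1: [0, -21/2, 21/2, 3/2]
R4 ← R4 + (2)·R1: [0, 7, -7, -1]
R3 ← R3 − (3)·R2: [0, 0, 0, 0]
R4 ← R4 + (2)·R2: [0, 0, 0, 0]
2 nonzero rows, so rank(B) = 2.
B has 4 columns; by rank–nullity, nullity = 4 − 2 = 2.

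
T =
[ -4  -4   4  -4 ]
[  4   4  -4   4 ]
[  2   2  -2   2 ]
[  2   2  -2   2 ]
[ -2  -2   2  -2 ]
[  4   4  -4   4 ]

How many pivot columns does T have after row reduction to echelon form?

Row reduce to echelon form.
R2 ← R2 + R1: [0, 0, 0, 0]
R3 ← R3 + (1/2)·R1: [0, 0, 0, 0]
R4 ← R4 + (1/2)·R1: [0, 0, 0, 0]
R5 ← R5 − (1/2)·R1: [0, 0, 0, 0]
R6 ← R6 + R1: [0, 0, 0, 0]
Echelon form has 1 nonzero row, so rank(T) = 1.
Each nonzero row contributes one pivot column: 1 pivot columns.

1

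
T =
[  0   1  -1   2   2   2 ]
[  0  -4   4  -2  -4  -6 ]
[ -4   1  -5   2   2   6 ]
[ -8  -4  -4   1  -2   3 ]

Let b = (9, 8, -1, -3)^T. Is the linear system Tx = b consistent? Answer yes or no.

Row reduce the augmented matrix [T | b].
Swap R1 ↔ R3
R4 ← R4 − (2)·R1: [0, -6, 6, -3, -6, -9, -1]
R3 ← R3 + (1/4)·R2: [0, 0, 0, 3/2, 1, 1/2, 11]
R4 ← R4 − (3/2)·R2: [0, 0, 0, 0, 0, 0, -13]
The echelon form has 4 nonzero rows; the last pivot sits in the augmented column, so rank(T) = 3 but rank([T|b]) = 4.
Since the ranks differ, the system is inconsistent.

no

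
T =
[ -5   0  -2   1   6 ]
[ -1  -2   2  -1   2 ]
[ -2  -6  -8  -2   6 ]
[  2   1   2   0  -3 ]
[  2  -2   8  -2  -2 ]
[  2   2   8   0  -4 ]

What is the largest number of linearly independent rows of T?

Row reduce to echelon form.
R2 ← R2 − (1/5)·R1: [0, -2, 12/5, -6/5, 4/5]
R3 ← R3 − (2/5)·R1: [0, -6, -36/5, -12/5, 18/5]
R4 ← R4 + (2/5)·R1: [0, 1, 6/5, 2/5, -3/5]
R5 ← R5 + (2/5)·R1: [0, -2, 36/5, -8/5, 2/5]
R6 ← R6 + (2/5)·R1: [0, 2, 36/5, 2/5, -8/5]
R3 ← R3 − (3)·R2: [0, 0, -72/5, 6/5, 6/5]
R4 ← R4 + (1/2)·R2: [0, 0, 12/5, -1/5, -1/5]
R5 ← R5 − R2: [0, 0, 24/5, -2/5, -2/5]
R6 ← R6 + R2: [0, 0, 48/5, -4/5, -4/5]
R4 ← R4 + (1/6)·R3: [0, 0, 0, 0, 0]
R5 ← R5 + (1/3)·R3: [0, 0, 0, 0, 0]
R6 ← R6 + (2/3)·R3: [0, 0, 0, 0, 0]
Echelon form has 3 nonzero rows, so rank(T) = 3.
The rank gives the maximum number of linearly independent rows: 3.

3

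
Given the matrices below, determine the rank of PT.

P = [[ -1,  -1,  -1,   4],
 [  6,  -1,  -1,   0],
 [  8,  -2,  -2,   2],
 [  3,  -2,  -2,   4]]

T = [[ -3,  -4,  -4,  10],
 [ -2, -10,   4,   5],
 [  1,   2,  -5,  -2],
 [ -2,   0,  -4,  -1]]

3

First compute PT:
[[ -4,  12, -11, -17],
 [-17, -16, -23,  57],
 [-26, -16, -38,  72],
 [-15,   4, -26,  20]]
Now row reduce the product.
R2 ← R2 − (17/4)·R1: [0, -67, 95/4, 517/4]
R3 ← R3 − (13/2)·R1: [0, -94, 67/2, 365/2]
R4 ← R4 − (15/4)·R1: [0, -41, 61/4, 335/4]
R3 ← R3 − (94/67)·R2: [0, 0, 12/67, 78/67]
R4 ← R4 − (41/67)·R2: [0, 0, 48/67, 312/67]
R4 ← R4 − (4)·R3: [0, 0, 0, 0]
3 nonzero rows, so rank(PT) = 3.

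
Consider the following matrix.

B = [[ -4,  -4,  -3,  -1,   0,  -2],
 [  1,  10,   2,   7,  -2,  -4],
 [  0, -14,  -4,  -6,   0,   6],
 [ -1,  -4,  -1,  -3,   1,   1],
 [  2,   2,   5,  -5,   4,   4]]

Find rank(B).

4

Row reduce to echelon form.
R2 ← R2 + (1/4)·R1: [0, 9, 5/4, 27/4, -2, -9/2]
R4 ← R4 − (1/4)·R1: [0, -3, -1/4, -11/4, 1, 3/2]
R5 ← R5 + (1/2)·R1: [0, 0, 7/2, -11/2, 4, 3]
R3 ← R3 + (14/9)·R2: [0, 0, -37/18, 9/2, -28/9, -1]
R4 ← R4 + (1/3)·R2: [0, 0, 1/6, -1/2, 1/3, 0]
R4 ← R4 + (3/37)·R3: [0, 0, 0, -5/37, 3/37, -3/37]
R5 ← R5 + (63/37)·R3: [0, 0, 0, 80/37, -48/37, 48/37]
R5 ← R5 + (16)·R4: [0, 0, 0, 0, 0, 0]
Echelon form has 4 nonzero rows, so rank(B) = 4.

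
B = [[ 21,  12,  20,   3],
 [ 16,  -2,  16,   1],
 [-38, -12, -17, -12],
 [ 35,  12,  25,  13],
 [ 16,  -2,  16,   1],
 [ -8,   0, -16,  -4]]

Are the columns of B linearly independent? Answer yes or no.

Row reduce B to echelon form.
R2 ← R2 − (16/21)·R1: [0, -78/7, 16/21, -9/7]
R3 ← R3 + (38/21)·R1: [0, 68/7, 403/21, -46/7]
R4 ← R4 − (5/3)·R1: [0, -8, -25/3, 8]
R5 ← R5 − (16/21)·R1: [0, -78/7, 16/21, -9/7]
R6 ← R6 + (8/21)·R1: [0, 32/7, -176/21, -20/7]
R3 ← R3 + (34/39)·R2: [0, 0, 2323/117, -100/13]
R4 ← R4 − (28/39)·R2: [0, 0, -1039/117, 116/13]
R5 ← R5 − R2: [0, 0, 0, 0]
R6 ← R6 + (16/39)·R2: [0, 0, -944/117, -44/13]
R4 ← R4 + (1039/2323)·R3: [0, 0, 0, 12736/2323]
R6 ← R6 + (944/2323)·R3: [0, 0, 0, -15124/2323]
R6 ← R6 + (19/16)·R4: [0, 0, 0, 0]
4 pivots among 4 columns.
Every column is a pivot column, so the columns are linearly independent.

yes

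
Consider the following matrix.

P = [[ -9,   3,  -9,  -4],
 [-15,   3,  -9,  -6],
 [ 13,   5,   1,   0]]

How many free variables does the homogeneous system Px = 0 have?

1

Row reduce to echelon form.
R2 ← R2 − (5/3)·R1: [0, -2, 6, 2/3]
R3 ← R3 + (13/9)·R1: [0, 28/3, -12, -52/9]
R3 ← R3 + (14/3)·R2: [0, 0, 16, -8/3]
3 nonzero rows, so rank(P) = 3.
P has 4 columns; by rank–nullity, nullity = 4 − 3 = 1.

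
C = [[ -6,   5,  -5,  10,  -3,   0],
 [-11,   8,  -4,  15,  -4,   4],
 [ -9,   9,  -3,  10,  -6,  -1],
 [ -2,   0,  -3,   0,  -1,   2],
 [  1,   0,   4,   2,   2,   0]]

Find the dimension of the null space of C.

1

Row reduce to echelon form.
R2 ← R2 − (11/6)·R1: [0, -7/6, 31/6, -10/3, 3/2, 4]
R3 ← R3 − (3/2)·R1: [0, 3/2, 9/2, -5, -3/2, -1]
R4 ← R4 − (1/3)·R1: [0, -5/3, -4/3, -10/3, 0, 2]
R5 ← R5 + (1/6)·R1: [0, 5/6, 19/6, 11/3, 3/2, 0]
R3 ← R3 + (9/7)·R2: [0, 0, 78/7, -65/7, 3/7, 29/7]
R4 ← R4 − (10/7)·R2: [0, 0, -61/7, 10/7, -15/7, -26/7]
R5 ← R5 + (5/7)·R2: [0, 0, 48/7, 9/7, 18/7, 20/7]
R4 ← R4 + (61/78)·R3: [0, 0, 0, -35/6, -47/26, -37/78]
R5 ← R5 − (8/13)·R3: [0, 0, 0, 7, 30/13, 4/13]
R5 ← R5 + (6/5)·R4: [0, 0, 0, 0, 9/65, -17/65]
5 nonzero rows, so rank(C) = 5.
C has 6 columns; by rank–nullity, nullity = 6 − 5 = 1.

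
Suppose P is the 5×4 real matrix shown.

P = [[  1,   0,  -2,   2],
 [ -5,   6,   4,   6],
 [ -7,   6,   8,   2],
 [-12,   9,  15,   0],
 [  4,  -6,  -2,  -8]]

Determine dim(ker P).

2

Row reduce to echelon form.
R2 ← R2 + (5)·R1: [0, 6, -6, 16]
R3 ← R3 + (7)·R1: [0, 6, -6, 16]
R4 ← R4 + (12)·R1: [0, 9, -9, 24]
R5 ← R5 − (4)·R1: [0, -6, 6, -16]
R3 ← R3 − R2: [0, 0, 0, 0]
R4 ← R4 − (3/2)·R2: [0, 0, 0, 0]
R5 ← R5 + R2: [0, 0, 0, 0]
2 nonzero rows, so rank(P) = 2.
P has 4 columns; by rank–nullity, nullity = 4 − 2 = 2.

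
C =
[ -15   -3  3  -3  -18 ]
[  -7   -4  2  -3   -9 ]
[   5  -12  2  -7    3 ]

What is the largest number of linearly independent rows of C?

2

Row reduce to echelon form.
R2 ← R2 − (7/15)·R1: [0, -13/5, 3/5, -8/5, -3/5]
R3 ← R3 + (1/3)·R1: [0, -13, 3, -8, -3]
R3 ← R3 − (5)·R2: [0, 0, 0, 0, 0]
Echelon form has 2 nonzero rows, so rank(C) = 2.
The rank gives the maximum number of linearly independent rows: 2.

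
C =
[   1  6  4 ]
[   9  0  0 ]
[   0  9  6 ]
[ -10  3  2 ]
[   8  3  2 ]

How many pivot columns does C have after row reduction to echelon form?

2

Row reduce to echelon form.
R2 ← R2 − (9)·R1: [0, -54, -36]
R4 ← R4 + (10)·R1: [0, 63, 42]
R5 ← R5 − (8)·R1: [0, -45, -30]
R3 ← R3 + (1/6)·R2: [0, 0, 0]
R4 ← R4 + (7/6)·R2: [0, 0, 0]
R5 ← R5 − (5/6)·R2: [0, 0, 0]
Echelon form has 2 nonzero rows, so rank(C) = 2.
Each nonzero row contributes one pivot column: 2 pivot columns.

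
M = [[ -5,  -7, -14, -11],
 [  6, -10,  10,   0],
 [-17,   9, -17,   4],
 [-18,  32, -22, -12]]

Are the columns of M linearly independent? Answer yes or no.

yes

Row reduce M to echelon form.
R2 ← R2 + (6/5)·R1: [0, -92/5, -34/5, -66/5]
R3 ← R3 − (17/5)·R1: [0, 164/5, 153/5, 207/5]
R4 ← R4 − (18/5)·R1: [0, 286/5, 142/5, 138/5]
R3 ← R3 + (41/23)·R2: [0, 0, 425/23, 411/23]
R4 ← R4 + (143/46)·R2: [0, 0, 167/23, -309/23]
R4 ← R4 − (167/425)·R3: [0, 0, 0, -8694/425]
4 pivots among 4 columns.
Every column is a pivot column, so the columns are linearly independent.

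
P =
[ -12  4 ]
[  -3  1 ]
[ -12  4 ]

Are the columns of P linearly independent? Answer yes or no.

Row reduce P to echelon form.
R2 ← R2 − (1/4)·R1: [0, 0]
R3 ← R3 − R1: [0, 0]
1 pivot among 2 columns.
Only 1 < 2 pivot columns, so the columns are linearly dependent.

no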